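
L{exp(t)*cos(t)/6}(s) (s - 1)/(6*((s - 1)^2 + 1))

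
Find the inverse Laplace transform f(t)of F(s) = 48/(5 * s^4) 8 * t^3/5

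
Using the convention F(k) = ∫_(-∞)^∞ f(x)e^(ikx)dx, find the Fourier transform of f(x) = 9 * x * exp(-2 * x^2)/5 9 * sqrt(2) * I * sqrt(pi) * k * exp(-k^2/8)/40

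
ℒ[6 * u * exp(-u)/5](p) 6/(5 * (p + 1)^2)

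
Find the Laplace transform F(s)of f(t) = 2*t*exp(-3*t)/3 2/(3*(s + 3)^2)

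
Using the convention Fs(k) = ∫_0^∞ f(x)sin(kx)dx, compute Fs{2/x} pi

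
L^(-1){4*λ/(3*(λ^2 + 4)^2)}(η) η*sin(2*η)/3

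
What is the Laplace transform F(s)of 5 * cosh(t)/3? 5 * s/(3 * (s^2-1))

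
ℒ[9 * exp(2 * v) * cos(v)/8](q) 9 * (q - 2)/(8 * ((q - 2)^2+1))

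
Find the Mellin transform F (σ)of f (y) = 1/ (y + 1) pi * csc (pi * σ)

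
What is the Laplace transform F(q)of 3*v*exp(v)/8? 3/(8*(q - 1)^2)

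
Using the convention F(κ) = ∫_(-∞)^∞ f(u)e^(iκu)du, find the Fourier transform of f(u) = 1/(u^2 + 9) pi * exp(-3 * Abs(κ))/3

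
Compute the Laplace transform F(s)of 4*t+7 7/s+4/s^2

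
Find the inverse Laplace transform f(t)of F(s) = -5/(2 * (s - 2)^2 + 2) -5 * exp(2 * t) * sin(t)/2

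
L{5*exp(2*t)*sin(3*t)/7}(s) 15/(7*((s - 2)^2+9))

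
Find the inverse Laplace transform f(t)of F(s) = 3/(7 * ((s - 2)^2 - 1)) 3 * exp(2 * t) * sinh(t)/7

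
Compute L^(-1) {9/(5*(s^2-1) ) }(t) 9*sinh(t) /5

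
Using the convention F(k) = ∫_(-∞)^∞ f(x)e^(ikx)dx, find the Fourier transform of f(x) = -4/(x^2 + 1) -4*pi*exp(-Abs(k))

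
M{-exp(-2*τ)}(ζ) -gamma(ζ)/2^ζ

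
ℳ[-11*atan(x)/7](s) 11*pi*sec(pi*s/2)/(14*s)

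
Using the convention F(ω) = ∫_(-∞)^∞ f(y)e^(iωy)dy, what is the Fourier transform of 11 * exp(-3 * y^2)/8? 11 * sqrt(3) * sqrt(pi) * exp(-ω^2/12)/24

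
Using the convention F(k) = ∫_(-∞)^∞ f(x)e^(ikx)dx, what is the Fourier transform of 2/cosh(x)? 2 * pi/cosh(pi * k/2)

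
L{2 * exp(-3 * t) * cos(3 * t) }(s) 2 * (s+3) /((s+3) ^2+9) 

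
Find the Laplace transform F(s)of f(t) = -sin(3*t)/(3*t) -atan(3/s)/3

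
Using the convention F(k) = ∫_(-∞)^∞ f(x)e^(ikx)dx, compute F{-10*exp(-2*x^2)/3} -5*sqrt(2)*sqrt(pi)*exp(-k^2/8)/3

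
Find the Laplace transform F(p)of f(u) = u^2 2/p^3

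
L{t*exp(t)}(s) (s - 1)^(-2)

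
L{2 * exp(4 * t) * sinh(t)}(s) 2/((s - 4)^2 - 1)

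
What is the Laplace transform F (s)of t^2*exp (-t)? 2/ (s + 1)^3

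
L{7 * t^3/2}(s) 21/s^4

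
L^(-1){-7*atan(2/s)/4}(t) -7*sin(2*t)/(4*t)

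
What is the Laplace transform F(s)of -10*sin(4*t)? -40/(s^2+16)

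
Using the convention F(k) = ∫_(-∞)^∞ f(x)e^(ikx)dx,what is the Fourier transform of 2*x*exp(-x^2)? I*sqrt(pi)*k*exp(-k^2/4)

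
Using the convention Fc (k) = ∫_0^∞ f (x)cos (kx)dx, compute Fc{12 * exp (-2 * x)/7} 24/ (7 * (k^2 + 4))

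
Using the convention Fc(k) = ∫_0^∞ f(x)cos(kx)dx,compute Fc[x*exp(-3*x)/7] (9 - k^2)/(7*(k^2 + 9)^2)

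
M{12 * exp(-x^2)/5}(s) 6 * gamma(s/2)/5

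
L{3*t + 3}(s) 3/s + 3/s^2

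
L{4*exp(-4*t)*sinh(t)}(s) 4/((s + 4)^2 - 1)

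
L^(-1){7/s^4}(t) 7 * t^3/6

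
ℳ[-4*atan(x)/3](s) 2*pi*sec(pi*s/2)/(3*s)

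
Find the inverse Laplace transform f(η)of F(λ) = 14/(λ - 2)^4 7 * η^3 * exp(2 * η)/3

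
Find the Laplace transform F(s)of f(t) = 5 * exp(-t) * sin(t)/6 5/(6 * ((s + 1)^2 + 1))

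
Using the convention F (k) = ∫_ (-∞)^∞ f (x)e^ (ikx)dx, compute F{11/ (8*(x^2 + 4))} 11*pi*exp (-2*Abs (k))/16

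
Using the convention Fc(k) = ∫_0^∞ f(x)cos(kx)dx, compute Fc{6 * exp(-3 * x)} 18/(k^2 + 9)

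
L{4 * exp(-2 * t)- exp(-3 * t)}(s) 4/(s + 2) - 1/(s + 3)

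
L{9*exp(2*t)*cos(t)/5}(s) 9*(s - 2)/(5*((s - 2)^2+1))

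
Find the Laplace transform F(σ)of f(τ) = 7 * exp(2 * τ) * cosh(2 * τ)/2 7 * (σ - 2)/(2 * σ * (σ - 4))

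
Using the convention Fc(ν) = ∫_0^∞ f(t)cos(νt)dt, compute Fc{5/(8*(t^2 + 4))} 5*pi*exp(-2*ν)/32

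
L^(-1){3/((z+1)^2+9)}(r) exp(-r)*sin(3*r)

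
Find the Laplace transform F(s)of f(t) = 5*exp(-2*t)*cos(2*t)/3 5*(s + 2)/(3*((s + 2)^2 + 4))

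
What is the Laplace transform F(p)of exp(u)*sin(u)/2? 1/(2*((p - 1)^2 + 1))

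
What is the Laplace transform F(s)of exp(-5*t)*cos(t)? (s + 5)/((s + 5)^2 + 1)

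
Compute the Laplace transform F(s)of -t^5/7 -120/(7*s^6)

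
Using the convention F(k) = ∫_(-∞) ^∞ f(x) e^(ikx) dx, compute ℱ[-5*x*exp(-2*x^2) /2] -5*sqrt(2)*I*sqrt(pi)*k*exp(-k^2/8) /16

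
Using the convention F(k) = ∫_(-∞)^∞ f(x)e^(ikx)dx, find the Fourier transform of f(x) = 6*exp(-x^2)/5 6*sqrt(pi)*exp(-k^2/4)/5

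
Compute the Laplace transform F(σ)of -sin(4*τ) -4/(σ^2 + 16)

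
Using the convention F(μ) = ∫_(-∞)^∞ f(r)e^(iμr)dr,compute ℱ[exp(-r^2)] sqrt(pi)*exp(-μ^2/4)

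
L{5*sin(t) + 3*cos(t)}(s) 3*s/(s^2 + 1) + 5/(s^2 + 1)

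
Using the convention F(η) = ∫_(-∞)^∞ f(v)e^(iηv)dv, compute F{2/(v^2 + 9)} 2 * pi * exp(-3 * Abs(η))/3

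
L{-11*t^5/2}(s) -660/s^6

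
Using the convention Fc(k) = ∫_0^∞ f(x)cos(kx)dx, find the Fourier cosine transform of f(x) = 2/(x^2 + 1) pi * exp(-k)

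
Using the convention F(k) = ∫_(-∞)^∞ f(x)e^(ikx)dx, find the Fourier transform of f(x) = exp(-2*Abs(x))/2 2/(k^2 + 4)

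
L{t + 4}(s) 4/s + s^(-2)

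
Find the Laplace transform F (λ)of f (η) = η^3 6/λ^4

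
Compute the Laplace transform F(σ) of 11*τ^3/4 33/(2*σ^4) 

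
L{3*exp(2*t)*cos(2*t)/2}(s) 3*(s - 2)/(2*((s - 2)^2+4))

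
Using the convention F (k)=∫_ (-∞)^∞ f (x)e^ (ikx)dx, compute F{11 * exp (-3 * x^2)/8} 11 * sqrt (3) * sqrt (pi) * exp (-k^2/12)/24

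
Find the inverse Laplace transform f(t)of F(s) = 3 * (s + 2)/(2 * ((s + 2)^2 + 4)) 3 * exp(-2 * t) * cos(2 * t)/2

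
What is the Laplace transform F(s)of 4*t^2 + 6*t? 6/s^2 + 8/s^3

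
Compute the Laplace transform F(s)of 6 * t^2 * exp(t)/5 12/(5 * (s - 1)^3)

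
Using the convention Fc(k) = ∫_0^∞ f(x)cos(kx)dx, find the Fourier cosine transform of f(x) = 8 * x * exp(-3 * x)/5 8 * (9 - k^2)/(5 * (k^2 + 9)^2)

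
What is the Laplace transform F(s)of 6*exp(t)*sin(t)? 6/((s - 1)^2 + 1)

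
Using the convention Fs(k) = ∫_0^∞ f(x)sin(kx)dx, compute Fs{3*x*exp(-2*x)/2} 6*k/(k^2 + 4)^2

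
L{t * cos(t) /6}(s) (s^2 - 1) /(6 * (s^2+1) ^2) 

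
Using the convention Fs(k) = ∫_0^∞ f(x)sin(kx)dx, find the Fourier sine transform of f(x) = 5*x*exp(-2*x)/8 5*k/(2*(k^2 + 4)^2)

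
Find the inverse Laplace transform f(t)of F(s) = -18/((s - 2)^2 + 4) -9*exp(2*t)*sin(2*t)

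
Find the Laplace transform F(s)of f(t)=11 11/s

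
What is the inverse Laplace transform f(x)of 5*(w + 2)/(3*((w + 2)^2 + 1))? 5*exp(-2*x)*cos(x)/3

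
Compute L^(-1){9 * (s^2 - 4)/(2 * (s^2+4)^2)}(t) 9 * t * cos(2 * t)/2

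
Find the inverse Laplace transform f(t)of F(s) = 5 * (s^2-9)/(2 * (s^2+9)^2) 5 * t * cos(3 * t)/2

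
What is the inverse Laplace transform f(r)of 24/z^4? 4 * r^3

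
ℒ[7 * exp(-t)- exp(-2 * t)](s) 7/(s + 1) - 1/(s + 2)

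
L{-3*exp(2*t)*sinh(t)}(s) -3/((s - 2)^2 - 1)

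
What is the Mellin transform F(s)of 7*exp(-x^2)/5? 7*gamma(s/2)/10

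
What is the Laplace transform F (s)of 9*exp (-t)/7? 9/ (7*(s+1))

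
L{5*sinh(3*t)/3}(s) 5/(s^2-9)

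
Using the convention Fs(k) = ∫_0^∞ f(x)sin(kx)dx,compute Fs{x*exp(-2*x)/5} 4*k/(5*(k^2 + 4)^2)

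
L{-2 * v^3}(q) -12/q^4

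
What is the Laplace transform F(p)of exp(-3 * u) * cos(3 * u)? (p + 3)/((p + 3)^2 + 9)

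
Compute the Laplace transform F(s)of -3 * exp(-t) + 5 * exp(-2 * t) 5/(s + 2) - 3/(s + 1)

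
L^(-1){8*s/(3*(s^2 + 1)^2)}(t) 4*t*sin(t)/3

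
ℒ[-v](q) -1/q^2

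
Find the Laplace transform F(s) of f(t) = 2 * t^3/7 12/(7 * s^4) 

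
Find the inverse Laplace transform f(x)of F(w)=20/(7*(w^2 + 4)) 10*sin(2*x)/7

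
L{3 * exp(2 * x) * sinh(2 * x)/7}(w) 6/(7 * w * (w - 4))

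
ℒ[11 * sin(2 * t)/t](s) 11 * atan(2/s)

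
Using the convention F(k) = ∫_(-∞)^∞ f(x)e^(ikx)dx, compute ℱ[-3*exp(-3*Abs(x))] -18/(k^2 + 9)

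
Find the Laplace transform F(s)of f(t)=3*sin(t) 3/(s^2 + 1)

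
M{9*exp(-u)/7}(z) 9*gamma(z)/7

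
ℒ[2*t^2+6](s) 6/s+4/s^3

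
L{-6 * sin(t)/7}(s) -6/(7 * s^2 + 7)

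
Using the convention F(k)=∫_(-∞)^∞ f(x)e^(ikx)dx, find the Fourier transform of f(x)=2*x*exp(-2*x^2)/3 sqrt(2)*I*sqrt(pi)*k*exp(-k^2/8)/12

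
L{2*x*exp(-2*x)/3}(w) 2/(3*(w + 2)^2)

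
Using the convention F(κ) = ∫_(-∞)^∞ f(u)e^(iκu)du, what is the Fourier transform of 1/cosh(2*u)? pi/(2*cosh(pi*κ/4))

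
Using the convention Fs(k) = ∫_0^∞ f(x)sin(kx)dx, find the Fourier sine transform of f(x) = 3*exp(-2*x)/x 3*atan(k/2)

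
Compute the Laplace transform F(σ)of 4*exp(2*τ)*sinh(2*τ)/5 8/(5*σ*(σ - 4))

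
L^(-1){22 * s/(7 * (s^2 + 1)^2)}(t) 11 * t * sin(t)/7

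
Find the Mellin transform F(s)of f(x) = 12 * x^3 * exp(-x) 12 * gamma(s + 3)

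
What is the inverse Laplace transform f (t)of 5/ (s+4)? 5 * exp (-4 * t)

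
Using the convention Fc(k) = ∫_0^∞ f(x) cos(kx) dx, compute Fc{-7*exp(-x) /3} -7/(3*k^2 + 3) 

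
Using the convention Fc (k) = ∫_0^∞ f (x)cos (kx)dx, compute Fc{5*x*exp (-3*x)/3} 5*(9 - k^2)/ (3*(k^2+9)^2)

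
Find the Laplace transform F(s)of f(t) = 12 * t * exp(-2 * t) 12/(s + 2)^2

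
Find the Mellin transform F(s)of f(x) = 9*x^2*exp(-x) 9*gamma(s + 2)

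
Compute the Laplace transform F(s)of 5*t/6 5/(6*s^2)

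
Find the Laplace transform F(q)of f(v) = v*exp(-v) (q + 1)^(-2)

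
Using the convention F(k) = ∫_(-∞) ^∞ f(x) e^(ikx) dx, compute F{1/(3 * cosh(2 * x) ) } pi/(6 * cosh(pi * k/4) ) 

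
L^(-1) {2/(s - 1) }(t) 2 * exp(t) 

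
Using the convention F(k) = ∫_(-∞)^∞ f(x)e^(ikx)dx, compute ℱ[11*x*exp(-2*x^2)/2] 11*sqrt(2)*I*sqrt(pi)*k*exp(-k^2/8)/16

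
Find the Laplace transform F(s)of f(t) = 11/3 11/(3*s)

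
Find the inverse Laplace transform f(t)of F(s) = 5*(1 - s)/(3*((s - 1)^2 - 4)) -5*exp(t)*cosh(2*t)/3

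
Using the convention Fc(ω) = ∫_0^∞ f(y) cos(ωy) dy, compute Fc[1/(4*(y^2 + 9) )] pi*exp(-3*ω) /24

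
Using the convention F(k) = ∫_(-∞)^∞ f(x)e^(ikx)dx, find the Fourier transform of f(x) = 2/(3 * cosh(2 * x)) pi/(3 * cosh(pi * k/4))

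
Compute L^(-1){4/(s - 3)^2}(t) 4 * t * exp(3 * t)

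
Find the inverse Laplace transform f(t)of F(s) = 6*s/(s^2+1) 6*cos(t)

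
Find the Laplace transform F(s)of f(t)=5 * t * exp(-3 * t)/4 5/(4 * (s + 3)^2)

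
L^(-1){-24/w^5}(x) -x^4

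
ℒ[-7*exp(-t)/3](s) -7/(3*s + 3)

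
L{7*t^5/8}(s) 105/s^6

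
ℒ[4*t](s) 4/s^2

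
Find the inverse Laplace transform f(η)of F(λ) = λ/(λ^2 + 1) cos(η)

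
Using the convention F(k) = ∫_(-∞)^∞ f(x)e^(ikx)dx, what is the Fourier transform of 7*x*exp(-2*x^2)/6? 7*sqrt(2)*I*sqrt(pi)*k*exp(-k^2/8)/48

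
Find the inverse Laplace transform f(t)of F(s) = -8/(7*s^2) -8*t/7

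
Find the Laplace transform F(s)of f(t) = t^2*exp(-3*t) 2/(s + 3)^3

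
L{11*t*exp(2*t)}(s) 11/(s - 2)^2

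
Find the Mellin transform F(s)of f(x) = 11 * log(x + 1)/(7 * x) -11 * pi * csc(pi * s)/(7 * s - 7)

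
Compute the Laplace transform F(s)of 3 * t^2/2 3/s^3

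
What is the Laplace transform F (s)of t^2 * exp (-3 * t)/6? 1/ (3 * (s+3)^3)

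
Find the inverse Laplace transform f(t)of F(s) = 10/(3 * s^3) 5 * t^2/3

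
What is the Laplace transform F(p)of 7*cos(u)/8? 7*p/(8*(p^2 + 1))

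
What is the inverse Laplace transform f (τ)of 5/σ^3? 5*τ^2/2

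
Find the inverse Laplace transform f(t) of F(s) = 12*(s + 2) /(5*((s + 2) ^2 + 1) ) 12*exp(-2*t)*cos(t) /5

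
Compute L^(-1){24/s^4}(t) 4*t^3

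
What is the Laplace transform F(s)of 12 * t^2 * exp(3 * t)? 24/(s - 3)^3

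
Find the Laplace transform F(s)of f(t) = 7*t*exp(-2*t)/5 7/(5*(s + 2)^2)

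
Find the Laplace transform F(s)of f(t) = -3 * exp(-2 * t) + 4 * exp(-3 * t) 4/(s + 3) - 3/(s + 2)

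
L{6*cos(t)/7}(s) 6*s/(7*(s^2 + 1))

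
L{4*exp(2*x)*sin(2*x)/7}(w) 8/(7*((w - 2)^2+4))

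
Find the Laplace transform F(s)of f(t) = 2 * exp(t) 2/(s - 1)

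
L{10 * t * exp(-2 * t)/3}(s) 10/(3 * (s + 2)^2)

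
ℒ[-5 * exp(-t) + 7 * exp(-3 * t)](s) 7/(s + 3) - 5/(s + 1)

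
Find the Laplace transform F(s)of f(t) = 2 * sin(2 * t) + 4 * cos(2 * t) 4 * s/(s^2 + 4) + 4/(s^2 + 4)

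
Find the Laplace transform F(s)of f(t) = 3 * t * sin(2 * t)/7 12 * s/(7 * (s^2 + 4)^2)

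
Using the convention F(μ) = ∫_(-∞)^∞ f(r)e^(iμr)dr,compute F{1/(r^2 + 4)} pi*exp(-2*Abs(μ))/2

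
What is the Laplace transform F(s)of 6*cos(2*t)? 6*s/(s^2+4)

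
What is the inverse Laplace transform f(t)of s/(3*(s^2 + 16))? cos(4*t)/3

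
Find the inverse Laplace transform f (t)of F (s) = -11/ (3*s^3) -11*t^2/6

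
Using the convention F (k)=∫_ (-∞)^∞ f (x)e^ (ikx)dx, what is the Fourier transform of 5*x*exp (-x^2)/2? 5*I*sqrt (pi)*k*exp (-k^2/4)/4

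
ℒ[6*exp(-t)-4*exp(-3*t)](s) 6/(s+1)-4/(s+3)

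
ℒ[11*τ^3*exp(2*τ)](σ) 66/(σ - 2)^4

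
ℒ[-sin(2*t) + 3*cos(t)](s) 3*s/(s^2 + 1) - 2/(s^2 + 4) 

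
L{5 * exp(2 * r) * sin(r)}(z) 5/((z - 2)^2 + 1)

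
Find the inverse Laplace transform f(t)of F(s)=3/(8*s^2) 3*t/8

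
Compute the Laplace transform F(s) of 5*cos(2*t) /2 5*s/(2*(s^2 + 4) ) 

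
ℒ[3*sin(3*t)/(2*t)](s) 3*atan(3/s)/2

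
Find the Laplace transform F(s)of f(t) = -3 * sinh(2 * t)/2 -3/(s^2-4)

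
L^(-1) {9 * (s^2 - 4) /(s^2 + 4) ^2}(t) 9 * t * cos(2 * t) 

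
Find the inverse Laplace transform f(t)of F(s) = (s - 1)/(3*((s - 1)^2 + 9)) exp(t)*cos(3*t)/3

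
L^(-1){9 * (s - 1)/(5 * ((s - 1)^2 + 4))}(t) 9 * exp(t) * cos(2 * t)/5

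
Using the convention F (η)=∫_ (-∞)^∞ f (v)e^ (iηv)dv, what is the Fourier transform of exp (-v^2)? sqrt (pi)*exp (-η^2/4)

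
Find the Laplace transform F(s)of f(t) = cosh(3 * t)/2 s/(2 * (s^2-9))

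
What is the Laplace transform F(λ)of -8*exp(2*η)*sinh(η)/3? -8/(3*(λ - 2)^2 - 3)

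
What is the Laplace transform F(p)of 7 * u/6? 7/(6 * p^2)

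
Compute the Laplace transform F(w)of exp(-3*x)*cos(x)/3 (w + 3)/(3*((w + 3)^2 + 1))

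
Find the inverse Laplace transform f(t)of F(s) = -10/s -10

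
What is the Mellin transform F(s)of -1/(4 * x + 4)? -pi * csc(pi * s)/4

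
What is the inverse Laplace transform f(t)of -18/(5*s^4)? -3*t^3/5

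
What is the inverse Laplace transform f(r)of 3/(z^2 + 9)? sin(3*r)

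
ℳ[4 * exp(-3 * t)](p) 4 * gamma(p) /3^p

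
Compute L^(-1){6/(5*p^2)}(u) 6*u/5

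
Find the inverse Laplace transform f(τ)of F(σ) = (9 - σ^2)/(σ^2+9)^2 -τ * cos(3 * τ)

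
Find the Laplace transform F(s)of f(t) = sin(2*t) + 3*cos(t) 3*s/(s^2 + 1) + 2/(s^2 + 4)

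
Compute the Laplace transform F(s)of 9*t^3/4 27/(2*s^4)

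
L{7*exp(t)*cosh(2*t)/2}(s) 7*(s - 1)/(2*((s - 1)^2 - 4))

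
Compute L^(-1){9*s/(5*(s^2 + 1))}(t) 9*cos(t)/5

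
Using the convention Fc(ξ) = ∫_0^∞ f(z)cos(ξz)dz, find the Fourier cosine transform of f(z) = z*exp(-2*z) (4 - ξ^2)/(ξ^2 + 4)^2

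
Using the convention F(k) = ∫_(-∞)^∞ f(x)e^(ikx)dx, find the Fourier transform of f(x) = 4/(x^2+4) 2 * pi * exp(-2 * Abs(k))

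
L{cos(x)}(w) w/(w^2 + 1)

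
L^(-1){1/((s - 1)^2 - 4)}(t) exp(t) * sinh(2 * t)/2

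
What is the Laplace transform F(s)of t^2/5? 2/(5 * s^3)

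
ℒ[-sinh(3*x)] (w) -3/(w^2 - 9)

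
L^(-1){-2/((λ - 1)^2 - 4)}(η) -exp(η) * sinh(2 * η)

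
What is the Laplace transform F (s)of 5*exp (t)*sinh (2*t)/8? 5/ (4*( (s - 1)^2-4))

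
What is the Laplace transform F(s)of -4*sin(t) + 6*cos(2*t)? 6*s/(s^2 + 4) - 4/(s^2 + 1)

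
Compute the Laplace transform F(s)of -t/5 -1/(5 * s^2)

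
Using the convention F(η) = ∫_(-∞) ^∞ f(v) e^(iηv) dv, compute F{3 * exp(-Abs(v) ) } 6/(η^2 + 1) 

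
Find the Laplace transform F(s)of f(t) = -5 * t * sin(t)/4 -5 * s/(2 * (s^2 + 1)^2)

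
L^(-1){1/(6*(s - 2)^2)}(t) t*exp(2*t)/6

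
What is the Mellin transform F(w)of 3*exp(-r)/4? 3*gamma(w)/4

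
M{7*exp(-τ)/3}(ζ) 7*gamma(ζ)/3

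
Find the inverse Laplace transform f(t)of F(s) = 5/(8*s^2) 5*t/8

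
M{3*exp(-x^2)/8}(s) 3*gamma(s/2)/16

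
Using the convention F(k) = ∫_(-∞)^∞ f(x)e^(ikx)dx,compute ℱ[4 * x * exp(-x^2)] 2 * I * sqrt(pi) * k * exp(-k^2/4)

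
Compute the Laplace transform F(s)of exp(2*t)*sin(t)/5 1/(5*((s - 2)^2 + 1))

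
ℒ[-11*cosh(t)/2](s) -11*s/(2*s^2 - 2)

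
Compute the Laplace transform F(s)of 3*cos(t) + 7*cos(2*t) 7*s/(s^2 + 4) + 3*s/(s^2 + 1)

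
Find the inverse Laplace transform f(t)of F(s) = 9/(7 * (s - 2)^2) 9 * t * exp(2 * t)/7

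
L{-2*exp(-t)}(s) -2/(s+1)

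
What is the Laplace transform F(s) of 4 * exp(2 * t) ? 4/(s - 2) 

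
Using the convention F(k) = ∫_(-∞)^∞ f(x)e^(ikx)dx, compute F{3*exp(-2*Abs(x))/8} 3/(2*(k^2 + 4))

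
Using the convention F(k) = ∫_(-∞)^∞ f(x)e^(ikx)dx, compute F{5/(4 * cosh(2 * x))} 5 * pi/(8 * cosh(pi * k/4))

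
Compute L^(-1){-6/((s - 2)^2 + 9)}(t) -2*exp(2*t)*sin(3*t)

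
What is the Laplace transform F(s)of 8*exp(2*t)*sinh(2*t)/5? 16/(5*s*(s - 4))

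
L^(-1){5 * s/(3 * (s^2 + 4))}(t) 5 * cos(2 * t)/3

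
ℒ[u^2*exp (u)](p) 2/ (p - 1)^3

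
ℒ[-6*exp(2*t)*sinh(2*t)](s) -12/(s*(s - 4))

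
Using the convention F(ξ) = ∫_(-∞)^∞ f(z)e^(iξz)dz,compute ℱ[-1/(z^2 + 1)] -pi * exp(-Abs(ξ))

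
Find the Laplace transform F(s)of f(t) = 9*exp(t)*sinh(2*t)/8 9/(4*((s - 1)^2 - 4))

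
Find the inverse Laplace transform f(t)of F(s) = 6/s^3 3*t^2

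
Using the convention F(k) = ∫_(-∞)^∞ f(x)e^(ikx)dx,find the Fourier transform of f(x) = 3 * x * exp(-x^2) 3 * I * sqrt(pi) * k * exp(-k^2/4)/2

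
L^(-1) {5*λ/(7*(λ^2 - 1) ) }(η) 5*cosh(η) /7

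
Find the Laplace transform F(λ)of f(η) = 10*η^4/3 80/λ^5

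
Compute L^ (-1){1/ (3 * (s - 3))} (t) exp (3 * t)/3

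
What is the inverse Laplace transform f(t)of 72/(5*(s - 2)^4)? 12*t^3*exp(2*t)/5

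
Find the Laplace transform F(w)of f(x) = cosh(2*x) w/(w^2-4)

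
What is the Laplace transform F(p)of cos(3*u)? p/(p^2 + 9)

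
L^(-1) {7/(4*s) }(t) 7/4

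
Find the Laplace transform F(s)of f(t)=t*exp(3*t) (s - 3)^(-2)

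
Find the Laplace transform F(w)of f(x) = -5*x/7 -5/(7*w^2)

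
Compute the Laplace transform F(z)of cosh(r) z/(z^2-1)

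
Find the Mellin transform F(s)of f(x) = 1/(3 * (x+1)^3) pi * (s - 2) * (s - 1)/(6 * sin(pi * s))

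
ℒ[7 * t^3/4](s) 21/(2 * s^4)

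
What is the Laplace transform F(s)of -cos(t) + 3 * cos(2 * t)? 3 * s/(s^2 + 4)- s/(s^2 + 1)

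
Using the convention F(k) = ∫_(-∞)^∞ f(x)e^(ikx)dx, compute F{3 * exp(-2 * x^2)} 3 * sqrt(2) * sqrt(pi) * exp(-k^2/8)/2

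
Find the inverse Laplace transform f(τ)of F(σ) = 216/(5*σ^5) 9*τ^4/5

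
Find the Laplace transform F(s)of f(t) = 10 10/s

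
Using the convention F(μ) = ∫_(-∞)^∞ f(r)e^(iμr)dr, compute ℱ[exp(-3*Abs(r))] 6/(μ^2 + 9)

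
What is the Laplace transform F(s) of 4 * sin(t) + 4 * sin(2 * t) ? 4/(s^2 + 1) + 8/(s^2 + 4) 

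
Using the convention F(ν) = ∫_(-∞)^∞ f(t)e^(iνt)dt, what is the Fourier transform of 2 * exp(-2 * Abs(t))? 8/(ν^2 + 4)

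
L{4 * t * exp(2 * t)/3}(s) 4/(3 * (s - 2)^2)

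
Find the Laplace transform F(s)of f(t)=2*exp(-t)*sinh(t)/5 2/(5*s*(s + 2))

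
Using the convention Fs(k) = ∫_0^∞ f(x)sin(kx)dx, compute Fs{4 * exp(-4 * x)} 4 * k/(k^2 + 16)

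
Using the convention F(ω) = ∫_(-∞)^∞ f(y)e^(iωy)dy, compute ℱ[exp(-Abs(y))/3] 2/(3 * (ω^2 + 1))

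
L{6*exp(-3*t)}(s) 6/(s + 3)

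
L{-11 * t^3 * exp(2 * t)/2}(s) -33/(s - 2)^4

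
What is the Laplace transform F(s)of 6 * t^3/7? 36/(7 * s^4)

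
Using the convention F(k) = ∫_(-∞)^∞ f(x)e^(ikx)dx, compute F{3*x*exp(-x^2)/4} 3*I*sqrt(pi)*k*exp(-k^2/4)/8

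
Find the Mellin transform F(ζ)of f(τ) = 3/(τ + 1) 3*pi*csc(pi*ζ)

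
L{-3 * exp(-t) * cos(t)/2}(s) 3 * (-s - 1)/(2 * ((s + 1)^2 + 1))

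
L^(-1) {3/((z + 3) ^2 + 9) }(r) exp(-3 * r) * sin(3 * r) 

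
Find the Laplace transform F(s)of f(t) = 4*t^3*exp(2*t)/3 8/(s - 2)^4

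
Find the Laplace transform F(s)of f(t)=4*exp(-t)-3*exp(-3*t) 4/(s + 1)-3/(s + 3)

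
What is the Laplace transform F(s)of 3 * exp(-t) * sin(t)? 3/((s + 1)^2 + 1)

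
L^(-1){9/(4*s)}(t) 9/4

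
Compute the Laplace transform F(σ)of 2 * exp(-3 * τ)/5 2/(5 * (σ + 3))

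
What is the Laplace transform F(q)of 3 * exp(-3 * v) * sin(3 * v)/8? 9/(8 * ((q + 3)^2 + 9))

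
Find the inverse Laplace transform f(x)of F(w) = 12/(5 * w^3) 6 * x^2/5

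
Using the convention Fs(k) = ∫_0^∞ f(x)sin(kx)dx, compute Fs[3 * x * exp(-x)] 6 * k/(k^2 + 1)^2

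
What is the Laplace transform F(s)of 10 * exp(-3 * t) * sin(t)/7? 10/(7 * ((s + 3)^2 + 1))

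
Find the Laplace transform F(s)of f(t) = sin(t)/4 1/(4 * (s^2 + 1))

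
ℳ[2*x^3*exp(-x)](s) 2*gamma(s + 3) 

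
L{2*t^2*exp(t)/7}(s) 4/(7*(s - 1)^3)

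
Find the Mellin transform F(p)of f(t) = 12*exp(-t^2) 6*gamma(p/2)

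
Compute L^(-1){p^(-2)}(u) u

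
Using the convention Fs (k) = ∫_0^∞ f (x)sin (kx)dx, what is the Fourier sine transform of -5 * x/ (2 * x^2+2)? -5 * pi * exp (-k)/4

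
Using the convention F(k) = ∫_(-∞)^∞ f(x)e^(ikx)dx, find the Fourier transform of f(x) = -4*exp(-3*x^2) -4*sqrt(3)*sqrt(pi)*exp(-k^2/12)/3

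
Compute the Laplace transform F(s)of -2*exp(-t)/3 -2/(3*s + 3)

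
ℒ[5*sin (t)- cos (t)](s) 5/ (s^2 + 1)- s/ (s^2 + 1)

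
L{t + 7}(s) 7/s + s^(-2)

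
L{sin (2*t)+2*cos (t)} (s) 2/ (s^2+4)+2*s/ (s^2+1)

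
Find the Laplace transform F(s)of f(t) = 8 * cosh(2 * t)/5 8 * s/(5 * (s^2 - 4))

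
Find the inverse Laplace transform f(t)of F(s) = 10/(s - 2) 10 * exp(2 * t)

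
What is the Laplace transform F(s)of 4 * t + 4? 4/s + 4/s^2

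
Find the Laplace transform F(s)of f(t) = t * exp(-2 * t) (s + 2)^(-2)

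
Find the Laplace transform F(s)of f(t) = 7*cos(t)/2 7*s/(2*(s^2 + 1))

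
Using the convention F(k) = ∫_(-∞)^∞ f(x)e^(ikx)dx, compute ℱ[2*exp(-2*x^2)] sqrt(2)*sqrt(pi)*exp(-k^2/8)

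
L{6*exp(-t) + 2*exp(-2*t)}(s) 6/(s + 1) + 2/(s + 2)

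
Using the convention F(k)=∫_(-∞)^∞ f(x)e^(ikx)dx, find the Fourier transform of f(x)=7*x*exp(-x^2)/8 7*I*sqrt(pi)*k*exp(-k^2/4)/16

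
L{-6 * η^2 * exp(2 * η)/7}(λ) -12/(7 * (λ - 2)^3)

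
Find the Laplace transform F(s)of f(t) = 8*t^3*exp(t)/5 48/(5*(s - 1)^4)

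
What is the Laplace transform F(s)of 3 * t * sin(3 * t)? 18 * s/(s^2 + 9)^2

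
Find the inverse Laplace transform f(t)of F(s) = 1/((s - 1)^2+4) exp(t)*sin(2*t)/2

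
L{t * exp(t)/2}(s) 1/(2 * (s - 1)^2)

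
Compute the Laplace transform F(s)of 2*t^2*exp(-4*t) 4/(s+4)^3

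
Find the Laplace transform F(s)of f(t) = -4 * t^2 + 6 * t 6/s^2 - 8/s^3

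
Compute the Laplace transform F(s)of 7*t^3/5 42/(5*s^4)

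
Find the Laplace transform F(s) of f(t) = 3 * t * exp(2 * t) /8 3/(8 * (s - 2) ^2) 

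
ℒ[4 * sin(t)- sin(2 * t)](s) 4/(s^2 + 1) - 2/(s^2 + 4)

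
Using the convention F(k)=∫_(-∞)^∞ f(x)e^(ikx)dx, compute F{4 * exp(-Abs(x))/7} 8/(7 * (k^2 + 1))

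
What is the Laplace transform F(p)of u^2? 2/p^3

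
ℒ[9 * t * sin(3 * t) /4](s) 27 * s/(2 * (s^2 + 9) ^2) 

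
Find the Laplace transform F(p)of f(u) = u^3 6/p^4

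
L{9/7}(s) 9/(7*s)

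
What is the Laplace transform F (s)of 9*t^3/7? 54/ (7*s^4)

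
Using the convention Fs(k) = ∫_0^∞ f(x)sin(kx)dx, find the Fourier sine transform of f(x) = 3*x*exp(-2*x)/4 3*k/(k^2+4)^2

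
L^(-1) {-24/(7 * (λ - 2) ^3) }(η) -12 * η^2 * exp(2 * η) /7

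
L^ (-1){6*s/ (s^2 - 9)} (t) 6*cosh (3*t)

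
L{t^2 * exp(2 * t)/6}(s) 1/(3 * (s - 2)^3)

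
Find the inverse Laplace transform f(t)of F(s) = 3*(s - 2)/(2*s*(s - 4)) 3*exp(2*t)*cosh(2*t)/2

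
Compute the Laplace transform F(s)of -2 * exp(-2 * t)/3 -2/(3 * s + 6)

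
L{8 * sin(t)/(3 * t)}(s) 8 * atan(1/s)/3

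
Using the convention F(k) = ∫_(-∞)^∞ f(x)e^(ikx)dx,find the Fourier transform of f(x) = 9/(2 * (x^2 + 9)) 3 * pi * exp(-3 * Abs(k))/2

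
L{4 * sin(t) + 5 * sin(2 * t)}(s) 10/(s^2 + 4) + 4/(s^2 + 1)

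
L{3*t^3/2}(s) 9/s^4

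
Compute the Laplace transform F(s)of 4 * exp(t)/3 4/(3 * (s - 1))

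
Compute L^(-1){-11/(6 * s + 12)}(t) -11 * exp(-2 * t)/6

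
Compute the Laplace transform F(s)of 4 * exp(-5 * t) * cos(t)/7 4 * (s + 5)/(7 * ((s + 5)^2 + 1))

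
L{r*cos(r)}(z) (z^2-1)/(z^2 + 1)^2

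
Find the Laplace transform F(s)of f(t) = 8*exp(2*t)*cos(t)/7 8*(s - 2)/(7*((s - 2)^2+1))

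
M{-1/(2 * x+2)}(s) -pi * csc(pi * s)/2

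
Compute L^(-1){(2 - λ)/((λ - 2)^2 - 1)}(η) -exp(2*η)*cosh(η)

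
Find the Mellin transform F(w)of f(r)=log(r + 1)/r -pi * csc(pi * w)/(w - 1)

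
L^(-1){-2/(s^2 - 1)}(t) -2 * sinh(t)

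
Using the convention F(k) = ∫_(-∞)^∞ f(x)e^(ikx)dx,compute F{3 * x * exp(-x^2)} 3 * I * sqrt(pi) * k * exp(-k^2/4)/2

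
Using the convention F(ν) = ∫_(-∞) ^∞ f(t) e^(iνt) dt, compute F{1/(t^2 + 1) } pi*exp(-Abs(ν) ) 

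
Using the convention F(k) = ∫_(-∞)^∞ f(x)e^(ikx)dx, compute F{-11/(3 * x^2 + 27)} -11 * pi * exp(-3 * Abs(k))/9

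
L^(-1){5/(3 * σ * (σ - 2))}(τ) 5 * exp(τ) * sinh(τ)/3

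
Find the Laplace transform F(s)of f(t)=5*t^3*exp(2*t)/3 10/(s - 2)^4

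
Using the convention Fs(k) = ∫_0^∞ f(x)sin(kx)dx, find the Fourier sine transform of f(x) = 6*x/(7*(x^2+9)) 3*pi*exp(-3*k)/7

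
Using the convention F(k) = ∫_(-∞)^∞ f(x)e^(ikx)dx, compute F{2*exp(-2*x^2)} sqrt(2)*sqrt(pi)*exp(-k^2/8)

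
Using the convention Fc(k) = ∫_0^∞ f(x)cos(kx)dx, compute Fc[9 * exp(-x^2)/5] 9 * sqrt(pi) * exp(-k^2/4)/10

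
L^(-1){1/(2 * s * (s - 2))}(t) exp(t) * sinh(t)/2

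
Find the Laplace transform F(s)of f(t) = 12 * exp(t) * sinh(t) 12/(s * (s - 2))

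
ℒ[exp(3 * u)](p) 1/(p - 3)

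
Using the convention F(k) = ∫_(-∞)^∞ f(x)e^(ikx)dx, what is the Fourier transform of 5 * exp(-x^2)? 5 * sqrt(pi) * exp(-k^2/4)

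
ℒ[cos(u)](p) p/(p^2 + 1)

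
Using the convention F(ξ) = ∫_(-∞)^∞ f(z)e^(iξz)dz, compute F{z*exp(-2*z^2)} sqrt(2)*I*sqrt(pi)*ξ*exp(-ξ^2/8)/8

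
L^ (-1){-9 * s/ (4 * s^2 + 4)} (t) -9 * cos (t)/4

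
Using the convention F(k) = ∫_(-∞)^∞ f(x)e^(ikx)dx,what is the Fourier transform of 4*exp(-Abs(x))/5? 8/(5*(k^2 + 1))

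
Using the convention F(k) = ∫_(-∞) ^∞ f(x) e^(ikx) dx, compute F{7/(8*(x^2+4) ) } 7*pi*exp(-2*Abs(k) ) /16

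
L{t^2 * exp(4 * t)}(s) 2/(s - 4)^3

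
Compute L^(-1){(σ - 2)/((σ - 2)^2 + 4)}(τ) exp(2*τ)*cos(2*τ)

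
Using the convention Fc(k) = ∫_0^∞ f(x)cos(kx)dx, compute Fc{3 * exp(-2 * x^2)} 3 * sqrt(2) * sqrt(pi) * exp(-k^2/8)/4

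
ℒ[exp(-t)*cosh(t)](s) (s + 1)/(s*(s + 2))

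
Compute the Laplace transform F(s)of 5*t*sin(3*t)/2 15*s/(s^2 + 9)^2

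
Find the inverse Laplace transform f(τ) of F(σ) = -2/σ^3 -τ^2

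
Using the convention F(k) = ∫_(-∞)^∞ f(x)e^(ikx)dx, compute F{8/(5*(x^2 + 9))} 8*pi*exp(-3*Abs(k))/15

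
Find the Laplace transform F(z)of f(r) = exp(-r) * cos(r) (z + 1)/((z + 1)^2 + 1)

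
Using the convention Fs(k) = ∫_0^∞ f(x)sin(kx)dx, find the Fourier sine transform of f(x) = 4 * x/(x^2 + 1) 2 * pi * exp(-k)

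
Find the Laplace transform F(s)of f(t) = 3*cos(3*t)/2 3*s/(2*(s^2 + 9))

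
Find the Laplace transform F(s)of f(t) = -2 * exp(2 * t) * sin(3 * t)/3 -2/((s - 2)^2+9)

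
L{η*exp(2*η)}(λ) (λ - 2)^(-2)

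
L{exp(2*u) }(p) 1/(p - 2) 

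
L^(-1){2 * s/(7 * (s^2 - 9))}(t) 2 * cosh(3 * t)/7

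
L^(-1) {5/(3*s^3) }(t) 5*t^2/6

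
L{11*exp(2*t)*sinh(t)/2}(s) 11/(2*((s - 2)^2 - 1))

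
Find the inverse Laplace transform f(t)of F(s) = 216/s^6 9*t^5/5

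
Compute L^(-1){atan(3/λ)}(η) sin(3 * η)/η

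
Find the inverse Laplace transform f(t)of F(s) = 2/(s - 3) 2*exp(3*t)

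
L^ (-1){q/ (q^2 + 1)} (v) cos (v)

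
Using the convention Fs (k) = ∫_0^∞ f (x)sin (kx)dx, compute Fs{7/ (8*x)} 7*pi/16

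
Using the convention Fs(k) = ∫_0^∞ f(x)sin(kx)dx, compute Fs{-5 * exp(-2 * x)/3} -5 * k/(3 * k^2 + 12)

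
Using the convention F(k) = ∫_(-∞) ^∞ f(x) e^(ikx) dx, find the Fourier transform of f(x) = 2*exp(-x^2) 2*sqrt(pi)*exp(-k^2/4) 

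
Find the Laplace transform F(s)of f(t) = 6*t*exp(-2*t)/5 6/(5*(s + 2)^2)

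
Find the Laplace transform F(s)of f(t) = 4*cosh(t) 4*s/(s^2 - 1)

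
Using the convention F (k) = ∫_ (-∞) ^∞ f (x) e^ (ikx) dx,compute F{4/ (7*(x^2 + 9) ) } 4*pi*exp (-3*Abs (k) ) /21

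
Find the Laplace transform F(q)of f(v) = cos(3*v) q/(q^2 + 9)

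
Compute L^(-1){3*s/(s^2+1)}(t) 3*cos(t)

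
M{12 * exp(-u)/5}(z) 12 * gamma(z)/5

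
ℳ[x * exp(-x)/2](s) gamma(s + 1)/2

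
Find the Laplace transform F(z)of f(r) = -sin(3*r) -3/(z^2 + 9)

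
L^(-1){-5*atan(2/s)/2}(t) -5*sin(2*t)/(2*t)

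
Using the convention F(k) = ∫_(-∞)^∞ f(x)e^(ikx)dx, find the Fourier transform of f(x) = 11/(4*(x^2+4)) 11*pi*exp(-2*Abs(k))/8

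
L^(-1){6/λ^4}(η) η^3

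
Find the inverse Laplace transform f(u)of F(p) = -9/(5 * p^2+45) -3 * sin(3 * u)/5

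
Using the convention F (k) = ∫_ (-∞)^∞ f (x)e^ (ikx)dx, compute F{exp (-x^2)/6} sqrt (pi)*exp (-k^2/4)/6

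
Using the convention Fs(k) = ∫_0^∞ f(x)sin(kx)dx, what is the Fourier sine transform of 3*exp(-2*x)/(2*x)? 3*atan(k/2)/2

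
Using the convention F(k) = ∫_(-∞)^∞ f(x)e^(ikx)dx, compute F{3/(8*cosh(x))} 3*pi/(8*cosh(pi*k/2))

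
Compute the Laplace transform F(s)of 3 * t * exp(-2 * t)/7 3/(7 * (s+2)^2)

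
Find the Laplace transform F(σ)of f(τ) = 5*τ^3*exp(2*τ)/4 15/(2*(σ - 2)^4)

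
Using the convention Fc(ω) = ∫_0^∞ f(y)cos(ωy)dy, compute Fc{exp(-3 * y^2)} sqrt(3) * sqrt(pi) * exp(-ω^2/12)/6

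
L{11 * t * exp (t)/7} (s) 11/ (7 * (s - 1)^2)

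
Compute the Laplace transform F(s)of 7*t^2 14/s^3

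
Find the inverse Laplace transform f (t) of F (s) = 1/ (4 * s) 1/4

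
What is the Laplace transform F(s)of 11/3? 11/(3*s)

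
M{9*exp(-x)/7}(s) 9*gamma(s)/7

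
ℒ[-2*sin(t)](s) -2/(s^2 + 1) 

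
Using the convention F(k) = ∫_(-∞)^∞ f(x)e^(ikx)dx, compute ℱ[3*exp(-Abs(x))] 6/(k^2+1)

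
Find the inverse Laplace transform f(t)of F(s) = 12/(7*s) 12/7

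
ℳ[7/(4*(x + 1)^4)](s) 7*gamma(s)*gamma(4 - s)/24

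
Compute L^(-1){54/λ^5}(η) 9 * η^4/4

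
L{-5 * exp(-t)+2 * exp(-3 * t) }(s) 2/(s+3) - 5/(s+1) 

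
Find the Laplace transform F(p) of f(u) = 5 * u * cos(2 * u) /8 5 * (p^2-4) /(8 * (p^2+4) ^2) 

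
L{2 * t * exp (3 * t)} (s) 2/ (s - 3)^2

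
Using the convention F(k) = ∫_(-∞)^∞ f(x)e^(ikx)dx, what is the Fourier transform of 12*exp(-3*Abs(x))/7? 72/(7*(k^2+9))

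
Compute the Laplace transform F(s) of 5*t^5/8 75/s^6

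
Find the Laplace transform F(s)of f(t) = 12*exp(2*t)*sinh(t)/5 12/(5*((s - 2)^2 - 1))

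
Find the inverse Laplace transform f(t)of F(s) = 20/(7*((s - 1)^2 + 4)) 10*exp(t)*sin(2*t)/7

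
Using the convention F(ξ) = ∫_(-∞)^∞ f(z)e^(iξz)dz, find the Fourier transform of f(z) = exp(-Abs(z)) 2/(ξ^2 + 1)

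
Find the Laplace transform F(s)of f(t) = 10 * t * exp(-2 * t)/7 10/(7 * (s + 2)^2)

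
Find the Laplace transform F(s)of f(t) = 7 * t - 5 7/s^2 - 5/s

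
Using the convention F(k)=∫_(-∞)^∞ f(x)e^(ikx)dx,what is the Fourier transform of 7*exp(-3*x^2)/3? 7*sqrt(3)*sqrt(pi)*exp(-k^2/12)/9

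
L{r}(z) z^(-2)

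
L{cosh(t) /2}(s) s/(2*(s^2 - 1) ) 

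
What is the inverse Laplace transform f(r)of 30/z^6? r^5/4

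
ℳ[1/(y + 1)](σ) pi * csc(pi * σ)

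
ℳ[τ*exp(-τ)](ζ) gamma(ζ + 1)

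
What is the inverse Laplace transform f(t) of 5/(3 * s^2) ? 5 * t/3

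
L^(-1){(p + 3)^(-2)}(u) u * exp(-3 * u)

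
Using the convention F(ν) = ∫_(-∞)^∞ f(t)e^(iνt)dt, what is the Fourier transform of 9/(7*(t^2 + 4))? 9*pi*exp(-2*Abs(ν))/14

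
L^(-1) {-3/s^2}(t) -3 * t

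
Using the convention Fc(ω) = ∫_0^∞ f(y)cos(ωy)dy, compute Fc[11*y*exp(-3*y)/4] 11*(9 - ω^2)/(4*(ω^2 + 9)^2)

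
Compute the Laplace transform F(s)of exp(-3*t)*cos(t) (s + 3)/((s + 3)^2 + 1)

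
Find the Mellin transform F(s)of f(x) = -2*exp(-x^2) -gamma(s/2)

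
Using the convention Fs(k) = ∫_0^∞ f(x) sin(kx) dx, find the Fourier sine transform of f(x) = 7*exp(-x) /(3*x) 7*atan(k) /3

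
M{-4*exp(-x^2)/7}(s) -2*gamma(s/2)/7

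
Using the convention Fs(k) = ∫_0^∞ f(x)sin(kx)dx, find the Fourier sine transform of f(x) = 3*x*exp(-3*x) 18*k/(k^2 + 9)^2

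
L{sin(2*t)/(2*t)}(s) atan(2/s)/2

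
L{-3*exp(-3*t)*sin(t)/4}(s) -3/(4*(s + 3)^2 + 4)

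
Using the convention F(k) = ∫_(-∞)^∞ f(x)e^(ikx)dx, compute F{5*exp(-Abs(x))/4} 5/(2*(k^2 + 1))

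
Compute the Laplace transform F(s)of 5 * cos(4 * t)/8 5 * s/(8 * (s^2+16))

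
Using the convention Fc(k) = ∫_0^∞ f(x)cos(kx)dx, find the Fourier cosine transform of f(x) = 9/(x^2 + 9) 3*pi*exp(-3*k)/2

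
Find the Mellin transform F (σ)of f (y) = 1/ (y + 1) pi*csc (pi*σ)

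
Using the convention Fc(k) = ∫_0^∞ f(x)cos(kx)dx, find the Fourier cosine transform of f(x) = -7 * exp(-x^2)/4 -7 * sqrt(pi) * exp(-k^2/4)/8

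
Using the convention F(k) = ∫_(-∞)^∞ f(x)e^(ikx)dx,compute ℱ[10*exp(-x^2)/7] 10*sqrt(pi)*exp(-k^2/4)/7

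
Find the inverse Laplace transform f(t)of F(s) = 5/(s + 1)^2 5*t*exp(-t)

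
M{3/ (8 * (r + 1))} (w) 3 * pi * csc (pi * w)/8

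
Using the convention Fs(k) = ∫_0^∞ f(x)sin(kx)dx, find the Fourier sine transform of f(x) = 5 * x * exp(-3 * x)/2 15 * k/(k^2+9)^2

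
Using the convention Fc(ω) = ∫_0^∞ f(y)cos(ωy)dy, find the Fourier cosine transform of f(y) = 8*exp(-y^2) 4*sqrt(pi)*exp(-ω^2/4)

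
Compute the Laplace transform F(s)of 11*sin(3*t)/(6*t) 11*atan(3/s)/6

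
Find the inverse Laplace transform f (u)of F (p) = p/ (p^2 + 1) cos (u)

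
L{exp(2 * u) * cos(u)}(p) (p - 2)/((p - 2)^2 + 1)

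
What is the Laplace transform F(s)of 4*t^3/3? 8/s^4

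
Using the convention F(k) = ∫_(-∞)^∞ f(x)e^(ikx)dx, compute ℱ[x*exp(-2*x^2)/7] sqrt(2)*I*sqrt(pi)*k*exp(-k^2/8)/56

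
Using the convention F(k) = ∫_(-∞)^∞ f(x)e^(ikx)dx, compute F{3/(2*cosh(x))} 3*pi/(2*cosh(pi*k/2))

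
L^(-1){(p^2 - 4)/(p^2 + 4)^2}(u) u*cos(2*u)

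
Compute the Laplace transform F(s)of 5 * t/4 5/(4 * s^2)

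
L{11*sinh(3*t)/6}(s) 11/(2*(s^2 - 9))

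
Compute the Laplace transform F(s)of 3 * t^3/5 18/(5 * s^4)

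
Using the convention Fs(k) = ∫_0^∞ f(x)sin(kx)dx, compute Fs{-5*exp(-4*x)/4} -5*k/(4*k^2+64)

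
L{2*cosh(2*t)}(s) 2*s/(s^2 - 4)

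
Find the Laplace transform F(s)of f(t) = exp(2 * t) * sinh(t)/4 1/(4 * ((s - 2)^2 - 1))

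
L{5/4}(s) 5/(4*s)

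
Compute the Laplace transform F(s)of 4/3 4/(3*s)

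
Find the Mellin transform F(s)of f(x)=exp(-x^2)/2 gamma(s/2)/4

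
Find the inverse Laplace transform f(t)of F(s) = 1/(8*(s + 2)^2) t*exp(-2*t)/8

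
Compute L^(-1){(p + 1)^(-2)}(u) u * exp(-u)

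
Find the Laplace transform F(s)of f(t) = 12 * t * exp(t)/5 12/(5 * (s - 1)^2)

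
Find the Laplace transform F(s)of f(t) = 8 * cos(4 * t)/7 8 * s/(7 * (s^2+16))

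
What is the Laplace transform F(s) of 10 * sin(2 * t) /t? 10 * atan(2/s) 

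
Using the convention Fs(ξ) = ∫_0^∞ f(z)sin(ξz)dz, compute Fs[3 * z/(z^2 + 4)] 3 * pi * exp(-2 * ξ)/2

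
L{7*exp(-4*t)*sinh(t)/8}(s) 7/(8*((s+4)^2-1))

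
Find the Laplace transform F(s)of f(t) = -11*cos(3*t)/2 -11*s/(2*s^2 + 18)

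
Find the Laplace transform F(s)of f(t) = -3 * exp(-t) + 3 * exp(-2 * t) 3/(s + 2) - 3/(s + 1)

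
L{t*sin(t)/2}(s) s/(s^2+1)^2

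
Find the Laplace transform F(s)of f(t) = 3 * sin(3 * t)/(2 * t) 3 * atan(3/s)/2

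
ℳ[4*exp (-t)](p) 4*gamma (p)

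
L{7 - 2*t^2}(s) 7/s - 4/s^3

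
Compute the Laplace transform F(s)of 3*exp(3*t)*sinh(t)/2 3/(2*((s - 3)^2 - 1))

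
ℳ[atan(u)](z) -pi * sec(pi * z/2)/(2 * z)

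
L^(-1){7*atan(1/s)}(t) 7*sin(t)/t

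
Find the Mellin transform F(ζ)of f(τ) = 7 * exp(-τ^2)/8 7 * gamma(ζ/2)/16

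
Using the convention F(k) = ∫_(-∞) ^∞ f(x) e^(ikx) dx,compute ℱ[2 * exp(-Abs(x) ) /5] 4/(5 * (k^2 + 1) ) 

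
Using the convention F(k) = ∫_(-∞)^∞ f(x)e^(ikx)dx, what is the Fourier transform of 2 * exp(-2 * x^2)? sqrt(2) * sqrt(pi) * exp(-k^2/8)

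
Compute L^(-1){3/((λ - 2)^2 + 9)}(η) exp(2 * η) * sin(3 * η)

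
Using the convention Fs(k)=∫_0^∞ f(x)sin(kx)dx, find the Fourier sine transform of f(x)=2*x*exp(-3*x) 12*k/(k^2+9)^2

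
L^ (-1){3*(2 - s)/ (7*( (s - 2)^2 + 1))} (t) -3*exp (2*t)*cos (t)/7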